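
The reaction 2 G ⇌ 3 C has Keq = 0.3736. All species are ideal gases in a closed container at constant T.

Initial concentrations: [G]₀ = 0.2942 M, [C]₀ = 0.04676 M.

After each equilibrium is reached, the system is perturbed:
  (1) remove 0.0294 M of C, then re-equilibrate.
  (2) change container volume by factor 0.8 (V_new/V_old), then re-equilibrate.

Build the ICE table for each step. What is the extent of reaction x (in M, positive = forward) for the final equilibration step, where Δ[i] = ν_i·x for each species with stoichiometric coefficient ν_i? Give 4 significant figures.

x = -0.004161 M

Q₀ = 0.001181 vs Keq = 0.3736 ⇒ Q<K, forward
Step 1:
                   G          C
  I           0.2942    0.04676
  C          -0.1191     0.1787
  E           0.1751     0.2254
  solve Keq expr → x = 0.05955; check Q = 0.3736
Then remove 0.0294 M of C.
Step 2:
                   G          C
  I           0.1751      0.196
  C         -0.01241    0.01862
  E           0.1627     0.2146
  solve Keq expr → x = 0.006206; check Q = 0.3736
Then change container volume by factor 0.8 (V_new/V_old).
Step 3:
                   G          C
  I           0.2034     0.2683
  C         0.008322   -0.01248
  E           0.2117     0.2558
  solve Keq expr → x = -0.004161; check Q = 0.3736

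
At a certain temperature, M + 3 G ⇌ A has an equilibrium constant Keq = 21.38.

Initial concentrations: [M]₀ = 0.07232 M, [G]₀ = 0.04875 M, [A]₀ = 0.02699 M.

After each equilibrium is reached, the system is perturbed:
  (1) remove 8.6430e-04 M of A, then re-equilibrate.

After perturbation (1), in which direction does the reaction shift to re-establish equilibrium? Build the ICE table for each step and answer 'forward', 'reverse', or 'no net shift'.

Q₀ = 3221 vs Keq = 21.38 ⇒ Q>K, reverse
Step 1:
                   M          G          A
  Initial    0.07232    0.04875    0.02699
  Change     0.02351    0.07054   -0.02351
  Equil      0.09583     0.1193   0.003478
  solve Keq expr → x = -0.02351; check Q = 21.38
Then remove 8.6430e-04 M of A.
Step 2:
                   M          G          A
  Initial    0.09583     0.1193   0.002613
  Change  -6.6871e-04  -0.002006 6.6871e-04
  Equil      0.09516     0.1173   0.003282
  solve Keq expr → x = 6.6871e-04; check Q = 21.38

Direction: forward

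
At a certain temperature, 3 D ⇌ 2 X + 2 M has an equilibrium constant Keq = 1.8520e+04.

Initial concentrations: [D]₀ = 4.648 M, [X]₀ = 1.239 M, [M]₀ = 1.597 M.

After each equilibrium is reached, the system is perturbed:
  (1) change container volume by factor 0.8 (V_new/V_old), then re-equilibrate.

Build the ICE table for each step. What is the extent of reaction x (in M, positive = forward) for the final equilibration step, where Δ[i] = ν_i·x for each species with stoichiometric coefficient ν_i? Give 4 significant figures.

Q₀ = 0.03899 vs Keq = 1.8520e+04 ⇒ Q<K, forward
Step 1:
                  D         X         M
  I           4.648     1.239     1.597
  C          -4.381     2.921     2.921
  E          0.2671      4.16     4.518
  solve Keq expr → x = 1.46; check Q = 1.8520e+04
Then change container volume by factor 0.8 (V_new/V_old).
Step 2:
                  D         X         M
  I          0.3339     5.199     5.647
  C         0.02435  -0.01623  -0.01623
  E          0.3583     5.183     5.631
  solve Keq expr → x = -0.008116; check Q = 1.8520e+04

x = -0.008116 M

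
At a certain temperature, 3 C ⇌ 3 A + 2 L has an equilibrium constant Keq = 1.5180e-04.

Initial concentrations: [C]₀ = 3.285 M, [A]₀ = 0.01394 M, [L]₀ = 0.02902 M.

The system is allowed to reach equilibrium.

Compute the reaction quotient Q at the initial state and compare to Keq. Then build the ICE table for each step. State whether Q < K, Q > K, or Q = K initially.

Q₀ = 6.4354e-11 vs Keq = 1.5180e-04 ⇒ Q<K, forward
Step 1:
                    C           A           L
  Initial       3.285     0.01394     0.02902
  Change      -0.3603      0.3603      0.2402
  Equil         2.925      0.3742      0.2692
  solve Keq expr → x = 0.1201; check Q = 1.5180e-04

Q₀ = 6.4354e-11; Q < K (proceeds forward)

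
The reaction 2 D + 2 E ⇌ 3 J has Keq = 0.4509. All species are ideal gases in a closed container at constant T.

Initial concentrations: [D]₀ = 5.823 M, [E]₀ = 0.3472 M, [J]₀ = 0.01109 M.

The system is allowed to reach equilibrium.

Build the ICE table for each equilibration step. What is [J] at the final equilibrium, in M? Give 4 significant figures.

[J]_eq = 0.4217 M

Q₀ = 3.3369e-07 vs Keq = 0.4509 ⇒ Q<K, forward
Step 1:
                   D          E          J
  init         5.823     0.3472    0.01109
  Δ          -0.2737    -0.2737     0.4106
  eq           5.549    0.07348     0.4217
  solve Keq expr → x = 0.1369; check Q = 0.4509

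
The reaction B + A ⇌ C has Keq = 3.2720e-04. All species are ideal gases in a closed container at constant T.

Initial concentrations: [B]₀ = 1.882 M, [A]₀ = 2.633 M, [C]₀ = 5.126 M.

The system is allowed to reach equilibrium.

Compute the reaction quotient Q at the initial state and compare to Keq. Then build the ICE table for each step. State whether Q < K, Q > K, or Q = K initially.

Q₀ = 1.034 vs Keq = 3.2720e-04 ⇒ Q>K, reverse
Step 1:
                   B          A          C
  Initial      1.882      2.633      5.126
  Change       5.108      5.108     -5.108
  Equil         6.99      7.741    0.01771
  solve Keq expr → x = -5.108; check Q = 3.2720e-04

Q₀ = 1.034; Q > K (proceeds reverse)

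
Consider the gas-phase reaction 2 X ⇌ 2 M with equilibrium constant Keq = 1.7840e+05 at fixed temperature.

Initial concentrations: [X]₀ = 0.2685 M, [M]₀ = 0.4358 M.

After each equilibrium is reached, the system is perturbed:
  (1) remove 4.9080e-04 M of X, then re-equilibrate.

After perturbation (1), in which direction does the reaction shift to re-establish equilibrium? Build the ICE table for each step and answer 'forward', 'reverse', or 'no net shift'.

Direction: reverse

Q₀ = 2.634 vs Keq = 1.7840e+05 ⇒ Q<K, forward
Step 1:
                   X          M
  Initial     0.2685     0.4358
  Change     -0.2668     0.2668
  Equil     0.001664     0.7026
  solve Keq expr → x = 0.1334; check Q = 1.7840e+05
Then remove 4.9080e-04 M of X.
Step 2:
                   X          M
  Initial   0.001173     0.7026
  Change  4.8964e-04 -4.8964e-04
  Equil     0.001662     0.7021
  solve Keq expr → x = -2.4482e-04; check Q = 1.7840e+05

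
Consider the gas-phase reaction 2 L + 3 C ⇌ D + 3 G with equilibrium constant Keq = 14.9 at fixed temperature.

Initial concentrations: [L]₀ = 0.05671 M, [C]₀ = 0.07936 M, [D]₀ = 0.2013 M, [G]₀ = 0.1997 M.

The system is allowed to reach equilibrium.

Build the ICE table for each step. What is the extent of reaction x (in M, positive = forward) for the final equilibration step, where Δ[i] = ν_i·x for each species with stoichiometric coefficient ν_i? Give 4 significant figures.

Q₀ = 997.4 vs Keq = 14.9 ⇒ Q>K, reverse
Step 1:
                  L         C         D         G
  Initial   0.05671   0.07936    0.2013    0.1997
  Change    0.04309   0.06463  -0.02154  -0.06463
  Equil      0.0998     0.144    0.1798    0.1351
  solve Keq expr → x = -0.02154; check Q = 14.9

x = -0.02154 M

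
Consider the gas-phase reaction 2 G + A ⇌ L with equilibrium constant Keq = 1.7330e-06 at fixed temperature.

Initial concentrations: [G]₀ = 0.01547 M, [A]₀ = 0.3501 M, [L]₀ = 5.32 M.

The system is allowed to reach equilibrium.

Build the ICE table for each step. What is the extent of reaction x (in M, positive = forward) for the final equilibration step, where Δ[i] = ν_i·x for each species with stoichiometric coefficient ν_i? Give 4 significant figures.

x = -5.319 M

Q₀ = 6.3495e+04 vs Keq = 1.7330e-06 ⇒ Q>K, reverse
Step 1:
                   G          A          L
  I          0.01547     0.3501       5.32
  C            10.64      5.319     -5.319
  E            10.65      5.669   0.001115
  solve Keq expr → x = -5.319; check Q = 1.7330e-06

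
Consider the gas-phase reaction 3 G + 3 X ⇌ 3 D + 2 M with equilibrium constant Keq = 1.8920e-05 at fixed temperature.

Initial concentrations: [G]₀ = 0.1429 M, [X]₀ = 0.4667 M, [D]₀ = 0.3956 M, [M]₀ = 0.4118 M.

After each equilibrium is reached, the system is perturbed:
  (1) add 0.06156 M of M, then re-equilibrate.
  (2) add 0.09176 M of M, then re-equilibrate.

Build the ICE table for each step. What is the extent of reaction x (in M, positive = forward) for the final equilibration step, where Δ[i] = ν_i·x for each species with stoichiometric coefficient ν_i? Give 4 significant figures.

Q₀ = 35.39 vs Keq = 1.8920e-05 ⇒ Q>K, reverse
Step 1:
                   G          X          D          M
  Initial     0.1429     0.4667     0.3956     0.4118
  Change      0.3598     0.3598    -0.3598    -0.2399
  Equil       0.5027     0.8265     0.0358     0.1719
  solve Keq expr → x = -0.1199; check Q = 1.8920e-05
Then add 0.06156 M of M.
Step 2:
                   G          X          D          M
  Initial     0.5027     0.8265     0.0358     0.2335
  Change     0.00574    0.00574   -0.00574  -0.003827
  Equil       0.5084     0.8322    0.03006     0.2297
  solve Keq expr → x = -0.001913; check Q = 1.8920e-05
Then add 0.09176 M of M.
Step 3:
                   G          X          D          M
  Initial     0.5084     0.8322    0.03006     0.3214
  Change    0.005435   0.005435  -0.005435  -0.003623
  Equil       0.5139     0.8377    0.02463     0.3178
  solve Keq expr → x = -0.001812; check Q = 1.8920e-05

x = -0.001812 M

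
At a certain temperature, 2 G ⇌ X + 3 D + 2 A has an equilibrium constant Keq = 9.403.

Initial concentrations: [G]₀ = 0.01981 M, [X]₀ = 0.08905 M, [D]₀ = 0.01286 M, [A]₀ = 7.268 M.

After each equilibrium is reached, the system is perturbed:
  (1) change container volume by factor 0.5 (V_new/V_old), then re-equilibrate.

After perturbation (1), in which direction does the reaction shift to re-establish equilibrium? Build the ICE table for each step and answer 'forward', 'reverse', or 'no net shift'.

Q₀ = 0.02549 vs Keq = 9.403 ⇒ Q<K, forward
Step 1:
                    G           X           D           A
  I           0.01981     0.08905     0.01286       7.268
  C          -0.01493    0.007463     0.02239     0.01493
  E          0.004883     0.09651     0.03525       7.283
  solve Keq expr → x = 0.007463; check Q = 9.403
Then change container volume by factor 0.5 (V_new/V_old).
Step 2:
                    G           X           D           A
  I          0.009766       0.193      0.0705       14.57
  C           0.01341   -0.006703    -0.02011    -0.01341
  E           0.02317      0.1863     0.05039       14.55
  solve Keq expr → x = -0.006703; check Q = 9.403

Direction: reverse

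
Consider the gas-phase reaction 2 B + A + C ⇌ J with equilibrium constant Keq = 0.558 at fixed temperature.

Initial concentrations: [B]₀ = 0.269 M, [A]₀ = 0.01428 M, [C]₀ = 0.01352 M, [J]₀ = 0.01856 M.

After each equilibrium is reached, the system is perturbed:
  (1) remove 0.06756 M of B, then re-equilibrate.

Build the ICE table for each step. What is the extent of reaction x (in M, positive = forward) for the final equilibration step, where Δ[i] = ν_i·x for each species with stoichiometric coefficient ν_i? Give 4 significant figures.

Q₀ = 1329 vs Keq = 0.558 ⇒ Q>K, reverse
Step 1:
                   B          A          C          J
  init         0.269    0.01428    0.01352    0.01856
  Δ          0.03701    0.01851    0.01851   -0.01851
  eq           0.306    0.03279    0.03203 5.4862e-05
  solve Keq expr → x = -0.01851; check Q = 0.558
Then remove 0.06756 M of B.
Step 2:
                   B          A          C          J
  init        0.2385    0.03279    0.03203 5.4862e-05
  Δ       4.2989e-05 2.1494e-05 2.1494e-05 -2.1494e-05
  eq          0.2385    0.03281    0.03205 3.3368e-05
  solve Keq expr → x = -2.1494e-05; check Q = 0.558

x = -2.1494e-05 M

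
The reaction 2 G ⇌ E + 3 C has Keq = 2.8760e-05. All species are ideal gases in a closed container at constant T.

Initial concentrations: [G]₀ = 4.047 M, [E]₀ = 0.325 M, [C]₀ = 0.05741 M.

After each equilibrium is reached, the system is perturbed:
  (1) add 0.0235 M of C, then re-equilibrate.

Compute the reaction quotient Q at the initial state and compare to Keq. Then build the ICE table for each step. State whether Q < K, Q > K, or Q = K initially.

Q₀ = 3.7547e-06 vs Keq = 2.8760e-05 ⇒ Q<K, forward
Step 1:
                  G         E         C
  init        4.047     0.325   0.05741
  Δ        -0.03542   0.01771   0.05312
  eq          4.012    0.3427    0.1105
  solve Keq expr → x = 0.01771; check Q = 2.8760e-05
Then add 0.0235 M of C.
Step 2:
                  G         E         C
  init        4.012    0.3427     0.134
  Δ         0.01494  -0.00747  -0.02241
  eq          4.027    0.3352    0.1116
  solve Keq expr → x = -0.00747; check Q = 2.8760e-05

Q₀ = 3.7547e-06; Q < K (proceeds forward)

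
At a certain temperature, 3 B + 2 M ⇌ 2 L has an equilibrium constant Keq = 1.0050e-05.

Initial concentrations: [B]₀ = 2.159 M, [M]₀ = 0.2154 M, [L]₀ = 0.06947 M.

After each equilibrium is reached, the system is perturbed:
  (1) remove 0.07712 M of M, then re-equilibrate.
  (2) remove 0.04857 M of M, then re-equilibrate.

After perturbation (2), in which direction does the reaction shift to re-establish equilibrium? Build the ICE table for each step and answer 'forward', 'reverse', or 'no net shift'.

Direction: reverse

Q₀ = 0.01034 vs Keq = 1.0050e-05 ⇒ Q>K, reverse
Step 1:
                    B           M           L
  I             2.159      0.2154     0.06947
  C           0.09966     0.06644    -0.06644
  E             2.259      0.2818    0.003033
  solve Keq expr → x = -0.03322; check Q = 1.0050e-05
Then remove 0.07712 M of M.
Step 2:
                    B           M           L
  I             2.259      0.2047    0.003033
  C          0.001229  8.1928e-04 -8.1928e-04
  E              2.26      0.2055    0.002214
  solve Keq expr → x = -4.0964e-04; check Q = 1.0050e-05
Then remove 0.04857 M of M.
Step 3:
                    B           M           L
  I              2.26       0.157    0.002214
  C        7.7499e-04  5.1666e-04 -5.1666e-04
  E             2.261      0.1575    0.001697
  solve Keq expr → x = -2.5833e-04; check Q = 1.0050e-05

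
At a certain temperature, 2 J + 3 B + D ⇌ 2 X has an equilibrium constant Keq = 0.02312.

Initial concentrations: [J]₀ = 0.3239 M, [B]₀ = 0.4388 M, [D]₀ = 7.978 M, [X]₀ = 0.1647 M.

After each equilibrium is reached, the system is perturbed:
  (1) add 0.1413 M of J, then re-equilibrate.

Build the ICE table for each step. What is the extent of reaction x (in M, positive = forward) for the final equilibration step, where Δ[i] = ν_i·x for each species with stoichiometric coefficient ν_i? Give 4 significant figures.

x = 0.008323 M

Q₀ = 0.3836 vs Keq = 0.02312 ⇒ Q>K, reverse
Step 1:
                    J           B           D           X
  I            0.3239      0.4388       7.978      0.1647
  C           0.08814      0.1322     0.04407    -0.08814
  E             0.412       0.571       8.022     0.07656
  solve Keq expr → x = -0.04407; check Q = 0.02312
Then add 0.1413 M of J.
Step 2:
                    J           B           D           X
  I            0.5533       0.571       8.022     0.07656
  C          -0.01665    -0.02497   -0.008323     0.01665
  E            0.5367       0.546       8.014     0.09321
  solve Keq expr → x = 0.008323; check Q = 0.02312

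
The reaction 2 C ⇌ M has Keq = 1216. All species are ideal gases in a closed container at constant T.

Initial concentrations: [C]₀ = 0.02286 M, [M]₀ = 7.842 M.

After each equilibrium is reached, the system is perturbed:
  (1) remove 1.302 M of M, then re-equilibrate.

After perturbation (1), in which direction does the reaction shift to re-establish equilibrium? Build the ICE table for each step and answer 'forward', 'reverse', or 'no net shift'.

Direction: forward

Q₀ = 1.5006e+04 vs Keq = 1216 ⇒ Q>K, reverse
Step 1:
                   C          M
  I          0.02286      7.842
  C           0.0573   -0.02865
  E          0.08016      7.813
  solve Keq expr → x = -0.02865; check Q = 1216
Then remove 1.302 M of M.
Step 2:
                   C          M
  I          0.08016      6.511
  C        -0.006963   0.003482
  E           0.0732      6.515
  solve Keq expr → x = 0.003482; check Q = 1216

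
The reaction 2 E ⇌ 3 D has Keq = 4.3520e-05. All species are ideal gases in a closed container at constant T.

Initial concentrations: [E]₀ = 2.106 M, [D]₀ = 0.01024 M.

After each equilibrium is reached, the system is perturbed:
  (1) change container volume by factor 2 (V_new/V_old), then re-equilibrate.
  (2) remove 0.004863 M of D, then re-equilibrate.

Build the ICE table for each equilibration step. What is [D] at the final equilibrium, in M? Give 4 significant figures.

[D]_eq = 0.03586 M

Q₀ = 2.4209e-07 vs Keq = 4.3520e-05 ⇒ Q<K, forward
Step 1:
                    E           D
  init          2.106     0.01024
  Δ          -0.03132     0.04698
  eq            2.075     0.05722
  solve Keq expr → x = 0.01566; check Q = 4.3520e-05
Then change container volume by factor 2 (V_new/V_old).
Step 2:
                    E           D
  init          1.037     0.02861
  Δ         -0.004882    0.007323
  eq            1.032     0.03593
  solve Keq expr → x = 0.002441; check Q = 4.3520e-05
Then remove 0.004863 M of D.
Step 3:
                    E           D
  init          1.032     0.03107
  Δ         -0.003193    0.004789
  eq            1.029     0.03586
  solve Keq expr → x = 0.001596; check Q = 4.3520e-05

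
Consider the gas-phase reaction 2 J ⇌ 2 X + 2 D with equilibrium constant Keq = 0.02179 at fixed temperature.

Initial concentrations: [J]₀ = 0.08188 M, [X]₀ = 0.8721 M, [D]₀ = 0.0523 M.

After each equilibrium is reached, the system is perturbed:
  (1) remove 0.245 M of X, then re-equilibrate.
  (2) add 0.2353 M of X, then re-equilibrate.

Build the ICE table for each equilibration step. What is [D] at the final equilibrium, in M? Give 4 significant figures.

[D]_eq = 0.02025 M

Q₀ = 0.3103 vs Keq = 0.02179 ⇒ Q>K, reverse
Step 1:
                  J         X         D
  Initial   0.08188    0.8721    0.0523
  Change    0.03224  -0.03224  -0.03224
  Equil      0.1141    0.8399   0.02006
  solve Keq expr → x = -0.01612; check Q = 0.02179
Then remove 0.245 M of X.
Step 2:
                  J         X         D
  Initial    0.1141    0.5949   0.02006
  Change  -0.006391  0.006391  0.006391
  Equil      0.1077    0.6012   0.02645
  solve Keq expr → x = 0.003196; check Q = 0.02179
Then add 0.2353 M of X.
Step 3:
                  J         X         D
  Initial    0.1077    0.8365   0.02645
  Change   0.006196 -0.006196 -0.006196
  Equil      0.1139    0.8304   0.02025
  solve Keq expr → x = -0.003098; check Q = 0.02179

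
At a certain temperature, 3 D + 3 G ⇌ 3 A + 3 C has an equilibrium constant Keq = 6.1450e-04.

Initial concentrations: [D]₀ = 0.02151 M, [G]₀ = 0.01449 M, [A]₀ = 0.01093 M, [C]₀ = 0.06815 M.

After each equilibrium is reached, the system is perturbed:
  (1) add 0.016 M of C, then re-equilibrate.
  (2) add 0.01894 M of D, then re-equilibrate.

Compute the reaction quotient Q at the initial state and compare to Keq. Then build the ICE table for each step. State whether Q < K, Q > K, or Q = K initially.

Q₀ = 13.65; Q > K (proceeds reverse)

Q₀ = 13.65 vs Keq = 6.1450e-04 ⇒ Q>K, reverse
Step 1:
                   D          G          A          C
  init       0.02151    0.01449    0.01093    0.06815
  Δ          0.00982    0.00982   -0.00982   -0.00982
  eq         0.03133    0.02431    0.00111    0.05833
  solve Keq expr → x = -0.003273; check Q = 6.1450e-04
Then add 0.016 M of C.
Step 2:
                   D          G          A          C
  init       0.03133    0.02431    0.00111    0.07433
  Δ       2.2211e-04 2.2211e-04 -2.2211e-04 -2.2211e-04
  eq         0.03155    0.02453 8.8798e-04    0.07411
  solve Keq expr → x = -7.4036e-05; check Q = 6.1450e-04
Then add 0.01894 M of D.
Step 3:
                   D          G          A          C
  init       0.05049    0.02453 8.8798e-04    0.07411
  Δ       -4.8282e-04 -4.8282e-04 4.8282e-04 4.8282e-04
  eq         0.05001    0.02405   0.001371    0.07459
  solve Keq expr → x = 1.6094e-04; check Q = 6.1450e-04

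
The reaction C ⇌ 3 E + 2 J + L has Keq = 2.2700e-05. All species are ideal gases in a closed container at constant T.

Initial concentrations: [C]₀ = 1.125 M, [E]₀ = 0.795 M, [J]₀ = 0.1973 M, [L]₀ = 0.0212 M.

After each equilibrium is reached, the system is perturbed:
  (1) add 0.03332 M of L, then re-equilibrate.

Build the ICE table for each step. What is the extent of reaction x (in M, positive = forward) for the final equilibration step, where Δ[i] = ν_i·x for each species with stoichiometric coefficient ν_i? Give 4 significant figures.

x = -0.02736 M

Q₀ = 3.6859e-04 vs Keq = 2.2700e-05 ⇒ Q>K, reverse
Step 1:
                    C           E           J           L
  Initial       1.125       0.795      0.1973      0.0212
  Change      0.01868    -0.05605    -0.03737    -0.01868
  Equil         1.144      0.7389      0.1599    0.002516
  solve Keq expr → x = -0.01868; check Q = 2.2700e-05
Then add 0.03332 M of L.
Step 2:
                    C           E           J           L
  Initial       1.144      0.7389      0.1599     0.03584
  Change      0.02736    -0.08208    -0.05472    -0.02736
  Equil         1.171      0.6569      0.1052    0.008474
  solve Keq expr → x = -0.02736; check Q = 2.2700e-05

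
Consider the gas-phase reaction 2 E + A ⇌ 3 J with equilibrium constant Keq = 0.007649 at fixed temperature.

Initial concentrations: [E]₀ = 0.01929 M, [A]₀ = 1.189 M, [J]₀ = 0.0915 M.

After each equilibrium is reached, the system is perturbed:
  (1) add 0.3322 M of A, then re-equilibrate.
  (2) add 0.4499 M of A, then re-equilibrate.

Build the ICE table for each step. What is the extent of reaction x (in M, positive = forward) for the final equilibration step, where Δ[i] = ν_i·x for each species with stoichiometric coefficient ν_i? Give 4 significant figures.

Q₀ = 1.731 vs Keq = 0.007649 ⇒ Q>K, reverse
Step 1:
                    E           A           J
  init        0.01929       1.189      0.0915
  Δ           0.03978     0.01989    -0.05967
  eq          0.05907       1.209     0.03183
  solve Keq expr → x = -0.01989; check Q = 0.007649
Then add 0.3322 M of A.
Step 2:
                    E           A           J
  init        0.05907       1.541     0.03183
  Δ         -0.001416 -7.0809e-04    0.002124
  eq          0.05765        1.54     0.03396
  solve Keq expr → x = 7.0809e-04; check Q = 0.007649
Then add 0.4499 M of A.
Step 3:
                    E           A           J
  init        0.05765        1.99     0.03396
  Δ         -0.001567 -7.8337e-04     0.00235
  eq          0.05608       1.989     0.03631
  solve Keq expr → x = 7.8337e-04; check Q = 0.007649

x = 7.8337e-04 M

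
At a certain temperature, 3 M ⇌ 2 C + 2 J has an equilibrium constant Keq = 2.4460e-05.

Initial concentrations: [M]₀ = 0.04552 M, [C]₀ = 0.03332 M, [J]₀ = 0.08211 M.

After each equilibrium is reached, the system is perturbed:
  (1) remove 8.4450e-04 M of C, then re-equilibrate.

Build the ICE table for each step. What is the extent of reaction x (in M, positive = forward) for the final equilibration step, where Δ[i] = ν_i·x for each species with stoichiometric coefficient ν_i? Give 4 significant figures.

x = 3.7862e-04 M

Q₀ = 0.07936 vs Keq = 2.4460e-05 ⇒ Q>K, reverse
Step 1:
                    M           C           J
  Initial     0.04552     0.03332     0.08211
  Change      0.04599    -0.03066    -0.03066
  Equil       0.09151    0.002661     0.05145
  solve Keq expr → x = -0.01533; check Q = 2.4460e-05
Then remove 8.4450e-04 M of C.
Step 2:
                    M           C           J
  Initial     0.09151    0.001816     0.05145
  Change    -0.001136  7.5723e-04  7.5723e-04
  Equil       0.09037    0.002574     0.05221
  solve Keq expr → x = 3.7862e-04; check Q = 2.4460e-05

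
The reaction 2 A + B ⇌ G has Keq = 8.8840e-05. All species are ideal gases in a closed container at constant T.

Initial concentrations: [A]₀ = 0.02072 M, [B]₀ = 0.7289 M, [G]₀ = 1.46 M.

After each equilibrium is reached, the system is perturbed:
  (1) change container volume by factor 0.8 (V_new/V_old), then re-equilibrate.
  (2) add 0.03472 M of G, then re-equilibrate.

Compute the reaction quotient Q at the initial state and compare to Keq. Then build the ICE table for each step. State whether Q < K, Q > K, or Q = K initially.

Q₀ = 4666 vs Keq = 8.8840e-05 ⇒ Q>K, reverse
Step 1:
                    A           B           G
  init        0.02072      0.7289        1.46
  Δ             2.917       1.458      -1.458
  eq            2.937       2.187    0.001677
  solve Keq expr → x = -1.458; check Q = 8.8840e-05
Then change container volume by factor 0.8 (V_new/V_old).
Step 2:
                    A           B           G
  init          3.672       2.734    0.002096
  Δ         -0.002346   -0.001173    0.001173
  eq            3.669       2.733    0.003269
  solve Keq expr → x = 0.001173; check Q = 8.8840e-05
Then add 0.03472 M of G.
Step 3:
                    A           B           G
  init          3.669       2.733     0.03799
  Δ           0.06911     0.03455    -0.03455
  eq            3.738       2.767    0.003436
  solve Keq expr → x = -0.03455; check Q = 8.8840e-05

Q₀ = 4666; Q > K (proceeds reverse)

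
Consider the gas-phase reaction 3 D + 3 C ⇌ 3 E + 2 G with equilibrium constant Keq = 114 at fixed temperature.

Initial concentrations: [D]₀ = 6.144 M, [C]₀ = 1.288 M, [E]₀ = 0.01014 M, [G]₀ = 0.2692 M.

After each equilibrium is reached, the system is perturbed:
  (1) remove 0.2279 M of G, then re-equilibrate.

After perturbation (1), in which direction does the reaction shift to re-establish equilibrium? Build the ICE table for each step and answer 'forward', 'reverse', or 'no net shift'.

Q₀ = 1.5246e-10 vs Keq = 114 ⇒ Q<K, forward
Step 1:
                  D         C         E         G
  I           6.144     1.288   0.01014    0.2692
  C          -1.233    -1.233     1.233    0.8218
  E           4.911   0.05531     1.243     1.091
  solve Keq expr → x = 0.4109; check Q = 114
Then remove 0.2279 M of G.
Step 2:
                  D         C         E         G
  I           4.911   0.05531     1.243    0.8631
  C        -0.00746  -0.00746   0.00746  0.004973
  E           4.904   0.04785      1.25    0.8681
  solve Keq expr → x = 0.002487; check Q = 114

Direction: forward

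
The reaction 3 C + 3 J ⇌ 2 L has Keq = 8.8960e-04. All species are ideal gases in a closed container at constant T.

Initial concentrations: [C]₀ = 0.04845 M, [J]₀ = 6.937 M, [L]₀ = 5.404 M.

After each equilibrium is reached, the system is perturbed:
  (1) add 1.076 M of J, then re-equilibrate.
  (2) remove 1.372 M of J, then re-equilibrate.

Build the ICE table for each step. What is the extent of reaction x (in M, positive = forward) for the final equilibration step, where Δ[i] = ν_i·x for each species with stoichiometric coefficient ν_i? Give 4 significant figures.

x = -0.07599 M

Q₀ = 769.2 vs Keq = 8.8960e-04 ⇒ Q>K, reverse
Step 1:
                   C          J          L
  I          0.04845      6.937      5.404
  C            2.566      2.566     -1.711
  E            2.614      9.503      3.693
  solve Keq expr → x = -0.8553; check Q = 8.8960e-04
Then add 1.076 M of J.
Step 2:
                   C          J          L
  I            2.614      10.58      3.693
  C          -0.1759    -0.1759     0.1173
  E            2.438       10.4      3.811
  solve Keq expr → x = 0.05864; check Q = 8.8960e-04
Then remove 1.372 M of J.
Step 3:
                   C          J          L
  I            2.438      9.031      3.811
  C            0.228      0.228     -0.152
  E            2.666      9.259      3.659
  solve Keq expr → x = -0.07599; check Q = 8.8960e-04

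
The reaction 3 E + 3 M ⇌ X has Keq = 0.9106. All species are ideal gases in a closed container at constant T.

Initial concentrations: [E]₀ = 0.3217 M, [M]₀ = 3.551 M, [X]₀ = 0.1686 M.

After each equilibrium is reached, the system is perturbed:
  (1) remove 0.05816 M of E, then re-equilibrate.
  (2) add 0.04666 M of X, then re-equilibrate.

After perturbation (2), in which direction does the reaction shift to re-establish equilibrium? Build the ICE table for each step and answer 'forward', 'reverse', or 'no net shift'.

Q₀ = 0.1131 vs Keq = 0.9106 ⇒ Q<K, forward
Step 1:
                  E         M         X
  I          0.3217     3.551    0.1686
  C         -0.1404   -0.1404   0.04679
  E          0.1813     3.411    0.2154
  solve Keq expr → x = 0.04679; check Q = 0.9106
Then remove 0.05816 M of E.
Step 2:
                  E         M         X
  I          0.1232     3.411    0.2154
  C          0.0507    0.0507   -0.0169
  E          0.1739     3.461    0.1985
  solve Keq expr → x = -0.0169; check Q = 0.9106
Then add 0.04666 M of X.
Step 3:
                  E         M         X
  I          0.1739     3.461    0.2451
  C         0.01114   0.01114 -0.003712
  E           0.185     3.472    0.2414
  solve Keq expr → x = -0.003712; check Q = 0.9106

Direction: reverse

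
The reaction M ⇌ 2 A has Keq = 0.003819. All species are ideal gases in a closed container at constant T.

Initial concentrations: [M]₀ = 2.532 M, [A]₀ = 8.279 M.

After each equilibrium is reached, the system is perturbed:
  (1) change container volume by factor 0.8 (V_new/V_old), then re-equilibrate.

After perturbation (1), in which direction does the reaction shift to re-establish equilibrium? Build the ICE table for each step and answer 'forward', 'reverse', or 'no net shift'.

Direction: reverse

Q₀ = 27.07 vs Keq = 0.003819 ⇒ Q>K, reverse
Step 1:
                   M          A
  Initial      2.532      8.279
  Change        4.06      -8.12
  Equil        6.592     0.1587
  solve Keq expr → x = -4.06; check Q = 0.003819
Then change container volume by factor 0.8 (V_new/V_old).
Step 2:
                   M          A
  Initial       8.24     0.1983
  Change     0.01041   -0.02083
  Equil        8.251     0.1775
  solve Keq expr → x = -0.01041; check Q = 0.003819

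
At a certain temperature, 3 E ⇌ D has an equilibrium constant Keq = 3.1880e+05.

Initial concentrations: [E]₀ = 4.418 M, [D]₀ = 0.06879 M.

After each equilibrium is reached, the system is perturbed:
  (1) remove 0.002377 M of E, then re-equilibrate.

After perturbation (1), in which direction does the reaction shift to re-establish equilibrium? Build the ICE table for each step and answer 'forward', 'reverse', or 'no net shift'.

Q₀ = 7.9772e-04 vs Keq = 3.1880e+05 ⇒ Q<K, forward
Step 1:
                   E          D
  init         4.418    0.06879
  Δ           -4.401      1.467
  eq         0.01689      1.536
  solve Keq expr → x = 1.467; check Q = 3.1880e+05
Then remove 0.002377 M of E.
Step 2:
                   E          D
  init       0.01451      1.536
  Δ         0.002374 -7.9137e-04
  eq         0.01689      1.535
  solve Keq expr → x = -7.9137e-04; check Q = 3.1880e+05

Direction: reverse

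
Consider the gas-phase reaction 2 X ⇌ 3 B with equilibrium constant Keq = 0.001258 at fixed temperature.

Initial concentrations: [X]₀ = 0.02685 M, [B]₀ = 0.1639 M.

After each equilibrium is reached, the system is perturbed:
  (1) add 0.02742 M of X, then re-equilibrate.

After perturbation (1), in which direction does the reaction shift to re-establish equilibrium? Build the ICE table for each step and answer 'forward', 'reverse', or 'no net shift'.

Q₀ = 6.107 vs Keq = 0.001258 ⇒ Q>K, reverse
Step 1:
                   X          B
  I          0.02685     0.1639
  C          0.09188    -0.1378
  E           0.1187    0.02608
  solve Keq expr → x = -0.04594; check Q = 0.001258
Then add 0.02742 M of X.
Step 2:
                   X          B
  I           0.1462    0.02608
  C        -0.002367    0.00355
  E           0.1438    0.02963
  solve Keq expr → x = 0.001183; check Q = 0.001258

Direction: forward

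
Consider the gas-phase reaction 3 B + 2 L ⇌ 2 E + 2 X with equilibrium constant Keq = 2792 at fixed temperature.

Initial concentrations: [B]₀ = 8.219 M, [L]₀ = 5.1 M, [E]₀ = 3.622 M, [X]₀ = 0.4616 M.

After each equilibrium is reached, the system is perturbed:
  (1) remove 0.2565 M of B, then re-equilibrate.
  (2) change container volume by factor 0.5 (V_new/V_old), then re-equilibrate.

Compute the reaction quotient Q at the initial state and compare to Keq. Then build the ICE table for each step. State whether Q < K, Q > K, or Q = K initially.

Q₀ = 1.9357e-04 vs Keq = 2792 ⇒ Q<K, forward
Step 1:
                  B         L         E         X
  init        8.219       5.1     3.622    0.4616
  Δ          -6.885     -4.59      4.59      4.59
  eq          1.334    0.5098     8.212     5.052
  solve Keq expr → x = 2.295; check Q = 2792
Then remove 0.2565 M of B.
Step 2:
                  B         L         E         X
  init        1.077    0.5098     8.212     5.052
  Δ          0.1163   0.07755  -0.07755  -0.07755
  eq          1.193    0.5873     8.135     4.974
  solve Keq expr → x = -0.03878; check Q = 2792
Then change container volume by factor 0.5 (V_new/V_old).
Step 3:
                  B         L         E         X
  init        2.387     1.175     16.27     9.949
  Δ         -0.2505    -0.167     0.167     0.167
  eq          2.136     1.008     16.44     10.12
  solve Keq expr → x = 0.08351; check Q = 2792

Q₀ = 1.9357e-04; Q < K (proceeds forward)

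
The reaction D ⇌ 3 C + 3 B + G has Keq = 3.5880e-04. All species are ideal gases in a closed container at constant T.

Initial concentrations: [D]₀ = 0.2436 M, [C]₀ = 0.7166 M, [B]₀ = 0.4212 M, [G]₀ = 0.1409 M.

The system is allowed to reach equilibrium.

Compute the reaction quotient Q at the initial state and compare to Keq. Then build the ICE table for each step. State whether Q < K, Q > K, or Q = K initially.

Q₀ = 0.0159; Q > K (proceeds reverse)

Q₀ = 0.0159 vs Keq = 3.5880e-04 ⇒ Q>K, reverse
Step 1:
                   D          C          B          G
  init        0.2436     0.7166     0.4212     0.1409
  Δ           0.0666    -0.1998    -0.1998    -0.0666
  eq          0.3102     0.5168     0.2214     0.0743
  solve Keq expr → x = -0.0666; check Q = 3.5880e-04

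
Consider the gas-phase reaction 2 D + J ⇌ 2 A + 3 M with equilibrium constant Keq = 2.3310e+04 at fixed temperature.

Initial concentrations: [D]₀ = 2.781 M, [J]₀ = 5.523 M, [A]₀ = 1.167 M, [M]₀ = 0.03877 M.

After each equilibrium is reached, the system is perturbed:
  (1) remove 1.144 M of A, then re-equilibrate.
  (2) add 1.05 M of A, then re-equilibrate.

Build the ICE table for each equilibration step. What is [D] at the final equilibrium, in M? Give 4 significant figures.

Q₀ = 1.8580e-06 vs Keq = 2.3310e+04 ⇒ Q<K, forward
Step 1:
                  D         J         A         M
  init        2.781     5.523     1.167   0.03877
  Δ           -2.68     -1.34      2.68      4.02
  eq         0.1008     4.183     3.847     4.059
  solve Keq expr → x = 1.34; check Q = 2.3310e+04
Then remove 1.144 M of A.
Step 2:
                  D         J         A         M
  init       0.1008     4.183     2.703     4.059
  Δ        -0.02799    -0.014   0.02799   0.04199
  eq        0.07277     4.169     2.731     4.101
  solve Keq expr → x = 0.014; check Q = 2.3310e+04
Then add 1.05 M of A.
Step 3:
                  D         J         A         M
  init      0.07277     4.169     3.781     4.101
  Δ         0.02573   0.01286  -0.02573  -0.03859
  eq        0.09849     4.182     3.756     4.063
  solve Keq expr → x = -0.01286; check Q = 2.3310e+04

[D]_eq = 0.09849 M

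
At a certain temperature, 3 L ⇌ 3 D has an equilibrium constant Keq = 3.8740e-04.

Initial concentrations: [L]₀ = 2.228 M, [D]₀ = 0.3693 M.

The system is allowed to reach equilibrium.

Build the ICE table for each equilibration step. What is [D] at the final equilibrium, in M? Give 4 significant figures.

[D]_eq = 0.1765 M

Q₀ = 0.004554 vs Keq = 3.8740e-04 ⇒ Q>K, reverse
Step 1:
                  L         D
  I           2.228    0.3693
  C          0.1928   -0.1928
  E           2.421    0.1765
  solve Keq expr → x = -0.06427; check Q = 3.8740e-04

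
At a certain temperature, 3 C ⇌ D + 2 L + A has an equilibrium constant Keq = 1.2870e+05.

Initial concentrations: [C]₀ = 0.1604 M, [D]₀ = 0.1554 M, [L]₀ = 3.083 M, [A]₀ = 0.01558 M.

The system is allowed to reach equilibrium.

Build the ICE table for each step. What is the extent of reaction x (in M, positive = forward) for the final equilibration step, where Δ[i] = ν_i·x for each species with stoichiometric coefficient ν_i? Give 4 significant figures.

Q₀ = 5.576 vs Keq = 1.2870e+05 ⇒ Q<K, forward
Step 1:
                   C          D          L          A
  init        0.1604     0.1554      3.083    0.01558
  Δ          -0.1502    0.05007     0.1001    0.05007
  eq          0.0102     0.2055      3.183    0.06565
  solve Keq expr → x = 0.05007; check Q = 1.2870e+05

x = 0.05007 M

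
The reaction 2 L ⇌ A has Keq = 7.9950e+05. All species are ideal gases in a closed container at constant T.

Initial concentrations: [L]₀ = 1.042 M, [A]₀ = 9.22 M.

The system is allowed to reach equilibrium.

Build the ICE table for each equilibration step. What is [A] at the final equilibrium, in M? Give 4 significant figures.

Q₀ = 8.492 vs Keq = 7.9950e+05 ⇒ Q<K, forward
Step 1:
                    L           A
  Initial       1.042        9.22
  Change       -1.039      0.5193
  Equil       0.00349       9.739
  solve Keq expr → x = 0.5193; check Q = 7.9950e+05

[A]_eq = 9.739 M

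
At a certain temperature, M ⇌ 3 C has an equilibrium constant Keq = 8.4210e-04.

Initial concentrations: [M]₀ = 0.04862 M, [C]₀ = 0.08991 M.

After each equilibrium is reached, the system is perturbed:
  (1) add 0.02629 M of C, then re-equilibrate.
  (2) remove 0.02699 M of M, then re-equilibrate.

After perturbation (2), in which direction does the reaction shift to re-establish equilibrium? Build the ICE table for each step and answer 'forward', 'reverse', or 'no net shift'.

Q₀ = 0.01495 vs Keq = 8.4210e-04 ⇒ Q>K, reverse
Step 1:
                   M          C
  I          0.04862    0.08991
  C          0.01726   -0.05177
  E          0.06588    0.03814
  solve Keq expr → x = -0.01726; check Q = 8.4210e-04
Then add 0.02629 M of C.
Step 2:
                   M          C
  I          0.06588    0.06443
  C         0.008253   -0.02476
  E          0.07413    0.03967
  solve Keq expr → x = -0.008253; check Q = 8.4210e-04
Then remove 0.02699 M of M.
Step 3:
                   M          C
  I          0.04714    0.03967
  C         0.001716  -0.005147
  E          0.04886    0.03452
  solve Keq expr → x = -0.001716; check Q = 8.4210e-04

Direction: reverse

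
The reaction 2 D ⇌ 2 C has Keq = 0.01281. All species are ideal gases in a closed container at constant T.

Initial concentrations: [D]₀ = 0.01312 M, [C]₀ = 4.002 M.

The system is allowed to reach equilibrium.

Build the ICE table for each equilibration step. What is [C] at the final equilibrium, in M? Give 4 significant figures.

[C]_eq = 0.4082 M

Q₀ = 9.3044e+04 vs Keq = 0.01281 ⇒ Q>K, reverse
Step 1:
                  D         C
  init      0.01312     4.002
  Δ           3.594    -3.594
  eq          3.607    0.4082
  solve Keq expr → x = -1.797; check Q = 0.01281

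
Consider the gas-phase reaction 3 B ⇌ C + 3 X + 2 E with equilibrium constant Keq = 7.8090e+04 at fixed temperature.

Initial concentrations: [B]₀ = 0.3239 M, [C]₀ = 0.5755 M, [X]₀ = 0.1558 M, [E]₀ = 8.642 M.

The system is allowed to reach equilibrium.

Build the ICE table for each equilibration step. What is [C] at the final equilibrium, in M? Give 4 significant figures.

Q₀ = 4.783 vs Keq = 7.8090e+04 ⇒ Q<K, forward
Step 1:
                   B          C          X          E
  init        0.3239     0.5755     0.1558      8.642
  Δ          -0.2853     0.0951     0.2853     0.1902
  eq          0.0386     0.6706     0.4411      8.832
  solve Keq expr → x = 0.0951; check Q = 7.8090e+04

[C]_eq = 0.6706 M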